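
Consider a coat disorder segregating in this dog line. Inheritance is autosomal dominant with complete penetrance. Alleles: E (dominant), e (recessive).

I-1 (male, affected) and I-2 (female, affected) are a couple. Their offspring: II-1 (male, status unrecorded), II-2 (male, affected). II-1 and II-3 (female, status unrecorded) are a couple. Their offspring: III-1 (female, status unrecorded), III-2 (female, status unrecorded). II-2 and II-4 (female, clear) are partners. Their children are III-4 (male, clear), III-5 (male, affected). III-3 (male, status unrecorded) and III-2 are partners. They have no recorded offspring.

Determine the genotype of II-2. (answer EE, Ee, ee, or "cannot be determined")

From phenotype alone, II-2 is EE or Ee.
II-2 is affected so carries E and passed e to III-4 (ee), so II-2 is Ee.

Ee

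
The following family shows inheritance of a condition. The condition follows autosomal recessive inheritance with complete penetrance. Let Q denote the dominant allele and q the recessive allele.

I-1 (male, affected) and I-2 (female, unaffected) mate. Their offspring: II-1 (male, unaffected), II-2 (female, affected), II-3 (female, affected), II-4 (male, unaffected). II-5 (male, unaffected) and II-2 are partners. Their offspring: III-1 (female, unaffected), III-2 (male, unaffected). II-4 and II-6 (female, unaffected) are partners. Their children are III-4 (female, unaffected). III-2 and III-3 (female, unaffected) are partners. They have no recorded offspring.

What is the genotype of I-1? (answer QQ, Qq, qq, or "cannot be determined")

qq

I-1 is affected, so I-1 is qq.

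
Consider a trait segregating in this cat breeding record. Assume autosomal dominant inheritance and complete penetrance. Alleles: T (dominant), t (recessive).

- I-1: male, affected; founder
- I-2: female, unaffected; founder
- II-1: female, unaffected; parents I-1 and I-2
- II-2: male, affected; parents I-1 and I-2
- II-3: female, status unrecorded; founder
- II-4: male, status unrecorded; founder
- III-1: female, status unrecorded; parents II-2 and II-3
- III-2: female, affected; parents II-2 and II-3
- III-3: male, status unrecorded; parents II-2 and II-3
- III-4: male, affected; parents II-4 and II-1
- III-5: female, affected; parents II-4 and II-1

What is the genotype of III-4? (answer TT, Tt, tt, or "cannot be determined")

Tt

From phenotype alone, III-4 is TT or Tt.
III-4 is affected so carries T and received t from II-1 (tt), so III-4 is Tt.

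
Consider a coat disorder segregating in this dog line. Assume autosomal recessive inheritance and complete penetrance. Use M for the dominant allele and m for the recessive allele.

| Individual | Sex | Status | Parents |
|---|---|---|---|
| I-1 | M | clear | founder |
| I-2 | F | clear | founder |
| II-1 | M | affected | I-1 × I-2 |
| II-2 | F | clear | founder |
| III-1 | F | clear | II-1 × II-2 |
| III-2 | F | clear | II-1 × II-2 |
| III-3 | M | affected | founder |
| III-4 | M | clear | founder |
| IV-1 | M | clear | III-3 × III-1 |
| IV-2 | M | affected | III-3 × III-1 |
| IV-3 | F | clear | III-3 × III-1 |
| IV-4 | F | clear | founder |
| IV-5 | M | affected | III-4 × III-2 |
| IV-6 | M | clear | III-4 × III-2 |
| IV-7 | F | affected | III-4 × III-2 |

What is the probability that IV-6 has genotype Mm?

III-4 is clear so carries M and passed m to IV-5 (mm), so III-4 is Mm.
III-2 is clear so carries M and received m from II-1 (mm), so III-2 is Mm.
Their cross gives offspring ratios 1/4 MM : 1/2 Mm : 1/4 mm. Conditioning on IV-6 being clear, P(Mm) = 1/2 / 3/4 = 2/3.

2/3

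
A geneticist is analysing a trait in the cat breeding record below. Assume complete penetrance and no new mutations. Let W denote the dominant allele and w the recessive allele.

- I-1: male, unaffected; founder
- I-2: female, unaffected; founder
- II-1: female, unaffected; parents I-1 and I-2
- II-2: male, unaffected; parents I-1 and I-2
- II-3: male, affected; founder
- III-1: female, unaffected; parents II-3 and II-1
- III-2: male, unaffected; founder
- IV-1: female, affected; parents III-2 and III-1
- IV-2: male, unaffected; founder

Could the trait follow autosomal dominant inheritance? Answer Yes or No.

No

Under autosomal dominant, IV-1 (affected, female) cannot arise from III-2 (unaffected) × III-1 (unaffected).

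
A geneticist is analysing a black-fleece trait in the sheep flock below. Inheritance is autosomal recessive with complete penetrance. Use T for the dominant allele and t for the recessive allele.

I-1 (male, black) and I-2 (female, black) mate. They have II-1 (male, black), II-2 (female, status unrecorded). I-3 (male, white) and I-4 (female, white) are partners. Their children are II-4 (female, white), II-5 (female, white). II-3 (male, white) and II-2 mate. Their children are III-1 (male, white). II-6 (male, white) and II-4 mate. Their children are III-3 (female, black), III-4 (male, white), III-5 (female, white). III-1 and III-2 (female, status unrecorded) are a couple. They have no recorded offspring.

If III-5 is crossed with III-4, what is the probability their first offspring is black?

II-6 is white so carries T and passed t to III-3 (tt), so II-6 is Tt.
II-4 is white so carries T and passed t to III-3 (tt), so II-4 is Tt.
III-5 is a white offspring of II-6 (Tt) × II-4 (Tt), whose cross gives 1/4 TT : 1/2 Tt : 1/4 tt; conditioning on being white, III-5 is TT with probability 1/3, Tt with probability 2/3.
III-4 is a white offspring of II-6 (Tt) × II-4 (Tt), whose cross gives 1/4 TT : 1/2 Tt : 1/4 tt; conditioning on being white, III-4 is TT with probability 1/3, Tt with probability 2/3.
Summing over parental genotype combinations, P(offspring is black) = 4/9·1/4 = 1/9.

1/9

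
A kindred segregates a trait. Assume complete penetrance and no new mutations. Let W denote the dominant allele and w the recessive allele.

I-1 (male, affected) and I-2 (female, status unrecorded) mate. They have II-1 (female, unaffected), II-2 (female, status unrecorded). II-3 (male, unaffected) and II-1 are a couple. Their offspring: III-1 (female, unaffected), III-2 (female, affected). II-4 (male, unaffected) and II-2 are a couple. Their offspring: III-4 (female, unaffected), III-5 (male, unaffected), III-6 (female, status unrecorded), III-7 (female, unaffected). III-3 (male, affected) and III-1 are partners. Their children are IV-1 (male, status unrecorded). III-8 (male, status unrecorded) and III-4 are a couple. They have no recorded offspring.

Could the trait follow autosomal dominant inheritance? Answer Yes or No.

No

Under autosomal dominant, III-2 (affected, female) cannot arise from II-3 (unaffected) × II-1 (unaffected).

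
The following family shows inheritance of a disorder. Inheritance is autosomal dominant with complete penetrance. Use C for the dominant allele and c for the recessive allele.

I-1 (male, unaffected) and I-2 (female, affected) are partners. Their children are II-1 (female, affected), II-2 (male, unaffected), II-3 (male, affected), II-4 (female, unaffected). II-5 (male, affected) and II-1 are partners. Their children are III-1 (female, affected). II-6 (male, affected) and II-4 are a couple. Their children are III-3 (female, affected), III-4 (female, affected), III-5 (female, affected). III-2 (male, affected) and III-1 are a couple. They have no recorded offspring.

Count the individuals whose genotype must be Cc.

Obligate heterozygotes: I-2 is affected so carries C and passed c to II-2 (cc), so I-2 is Cc; II-1 is affected so carries C and received c from I-1 (cc), so II-1 is Cc; II-3 is affected so carries C and received c from I-1 (cc), so II-3 is Cc; III-3 is affected so carries C and received c from II-4 (cc), so III-3 is Cc; III-4 is affected so carries C and received c from II-4 (cc), so III-4 is Cc; III-5 is affected so carries C and received c from II-4 (cc), so III-5 is Cc.
Every other individual is either homozygous by phenotype or has at least one consistent homozygous assignment, so the count is 6.

6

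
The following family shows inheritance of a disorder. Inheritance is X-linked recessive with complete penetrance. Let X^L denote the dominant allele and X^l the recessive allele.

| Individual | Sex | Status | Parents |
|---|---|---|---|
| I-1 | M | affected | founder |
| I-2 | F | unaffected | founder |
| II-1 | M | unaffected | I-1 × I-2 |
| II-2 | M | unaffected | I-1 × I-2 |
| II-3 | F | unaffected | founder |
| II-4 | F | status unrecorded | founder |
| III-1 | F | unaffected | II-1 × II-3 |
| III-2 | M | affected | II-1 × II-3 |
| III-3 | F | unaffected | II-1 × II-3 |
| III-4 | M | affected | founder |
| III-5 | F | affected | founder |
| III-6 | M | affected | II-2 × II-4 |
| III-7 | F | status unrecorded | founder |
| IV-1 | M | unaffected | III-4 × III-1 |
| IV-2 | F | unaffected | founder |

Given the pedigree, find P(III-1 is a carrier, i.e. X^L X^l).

II-1 is unaffected, so II-1 is X^L Y.
II-3 is unaffected so carries L and passed l to III-2 (X^l Y), so II-3 is X^L X^l.
Their cross gives offspring ratios 1/2 X^L X^L : 1/2 X^L X^l. Conditioning on III-1 being unaffected, P(X^L X^l) = 1/2 / 1 = 1/2 before taking III-1's own offspring into account.
III-4 is affected, so III-4 is X^l Y.
Now use III-1's offspring. Probability of each recorded status — unaffected son IV-1: 1/2 if III-1 is X^L X^l, 1 if X^L X^L.
Bayes: P(X^L X^l) = 1/2·1/2 / (1/2·1/2 + 1/2·1) = 1/3.

1/3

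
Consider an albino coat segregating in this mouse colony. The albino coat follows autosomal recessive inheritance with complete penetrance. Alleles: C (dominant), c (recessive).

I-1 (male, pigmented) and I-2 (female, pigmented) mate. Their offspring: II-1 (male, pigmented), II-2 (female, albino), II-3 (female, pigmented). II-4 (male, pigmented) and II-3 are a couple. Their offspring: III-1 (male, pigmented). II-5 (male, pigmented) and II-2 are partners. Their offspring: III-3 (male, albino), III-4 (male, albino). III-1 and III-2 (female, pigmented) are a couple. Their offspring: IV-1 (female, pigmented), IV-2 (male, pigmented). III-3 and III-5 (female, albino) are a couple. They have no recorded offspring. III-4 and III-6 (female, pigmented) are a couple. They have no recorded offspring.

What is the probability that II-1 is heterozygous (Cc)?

I-1 is pigmented so carries C and passed c to II-2 (cc), so I-1 is Cc.
I-2 is pigmented so carries C and passed c to II-2 (cc), so I-2 is Cc.
Their cross gives offspring ratios 1/4 CC : 1/2 Cc : 1/4 cc. Conditioning on II-1 being pigmented, P(Cc) = 1/2 / 3/4 = 2/3.

2/3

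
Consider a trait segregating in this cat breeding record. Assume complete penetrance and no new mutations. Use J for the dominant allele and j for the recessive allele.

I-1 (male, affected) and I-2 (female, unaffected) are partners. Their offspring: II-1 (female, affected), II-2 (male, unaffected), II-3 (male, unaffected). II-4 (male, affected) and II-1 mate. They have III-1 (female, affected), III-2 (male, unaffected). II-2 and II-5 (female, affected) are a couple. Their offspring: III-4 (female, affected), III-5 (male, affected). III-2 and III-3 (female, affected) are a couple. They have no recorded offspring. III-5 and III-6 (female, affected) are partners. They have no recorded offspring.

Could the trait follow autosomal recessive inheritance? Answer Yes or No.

No

Under autosomal recessive, III-2 (unaffected, male) cannot arise from II-4 (affected) × II-1 (affected).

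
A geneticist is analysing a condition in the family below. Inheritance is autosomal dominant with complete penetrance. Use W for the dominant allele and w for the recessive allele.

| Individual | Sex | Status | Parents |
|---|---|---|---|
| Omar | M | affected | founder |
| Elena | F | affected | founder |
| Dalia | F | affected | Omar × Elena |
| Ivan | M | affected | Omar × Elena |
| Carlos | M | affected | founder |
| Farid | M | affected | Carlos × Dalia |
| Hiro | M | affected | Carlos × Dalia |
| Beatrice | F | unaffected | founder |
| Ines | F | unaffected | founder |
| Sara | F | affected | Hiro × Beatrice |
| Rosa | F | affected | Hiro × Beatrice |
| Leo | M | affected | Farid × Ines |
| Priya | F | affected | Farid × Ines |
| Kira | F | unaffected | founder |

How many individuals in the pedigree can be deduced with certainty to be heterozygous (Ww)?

Obligate heterozygotes: Sara is affected so carries W and received w from Beatrice (ww), so Sara is Ww; Rosa is affected so carries W and received w from Beatrice (ww), so Rosa is Ww; Leo is affected so carries W and received w from Ines (ww), so Leo is Ww; Priya is affected so carries W and received w from Ines (ww), so Priya is Ww.
Every other individual is either homozygous by phenotype or has at least one consistent homozygous assignment, so the count is 4.

4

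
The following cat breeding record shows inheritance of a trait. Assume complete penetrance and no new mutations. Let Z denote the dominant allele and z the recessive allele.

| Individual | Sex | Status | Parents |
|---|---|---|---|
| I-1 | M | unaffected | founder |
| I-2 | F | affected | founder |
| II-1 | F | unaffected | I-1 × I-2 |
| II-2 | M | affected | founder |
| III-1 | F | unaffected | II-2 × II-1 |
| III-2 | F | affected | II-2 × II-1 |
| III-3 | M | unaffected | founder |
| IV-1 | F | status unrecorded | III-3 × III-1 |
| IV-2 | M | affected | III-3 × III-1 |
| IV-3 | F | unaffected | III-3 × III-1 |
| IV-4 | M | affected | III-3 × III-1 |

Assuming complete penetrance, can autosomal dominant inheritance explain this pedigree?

Under autosomal dominant, IV-2 (affected, male) cannot arise from III-3 (unaffected) × III-1 (unaffected).

No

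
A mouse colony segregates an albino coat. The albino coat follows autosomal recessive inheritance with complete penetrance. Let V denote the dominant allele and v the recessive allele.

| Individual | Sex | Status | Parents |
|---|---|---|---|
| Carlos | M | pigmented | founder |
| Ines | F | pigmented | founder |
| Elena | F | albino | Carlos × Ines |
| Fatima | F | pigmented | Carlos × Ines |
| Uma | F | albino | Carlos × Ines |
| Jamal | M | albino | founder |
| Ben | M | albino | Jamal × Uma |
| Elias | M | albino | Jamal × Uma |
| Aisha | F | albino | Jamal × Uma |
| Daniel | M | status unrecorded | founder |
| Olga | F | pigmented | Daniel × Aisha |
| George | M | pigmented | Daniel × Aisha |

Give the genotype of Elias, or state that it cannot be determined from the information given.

Elias is albino, so Elias is vv.

vv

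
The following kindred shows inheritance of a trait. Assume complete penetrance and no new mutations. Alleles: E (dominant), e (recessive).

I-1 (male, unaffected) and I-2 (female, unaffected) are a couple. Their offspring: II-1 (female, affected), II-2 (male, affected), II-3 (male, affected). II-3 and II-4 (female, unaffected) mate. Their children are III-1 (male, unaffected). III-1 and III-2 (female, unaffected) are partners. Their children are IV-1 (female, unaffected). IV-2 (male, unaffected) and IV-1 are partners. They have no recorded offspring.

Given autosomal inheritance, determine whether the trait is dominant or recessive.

recessive

I-1 and I-2 are both unaffected yet have an affected child II-1. Under dominance, an affected child requires at least one affected parent, so the trait cannot be dominant.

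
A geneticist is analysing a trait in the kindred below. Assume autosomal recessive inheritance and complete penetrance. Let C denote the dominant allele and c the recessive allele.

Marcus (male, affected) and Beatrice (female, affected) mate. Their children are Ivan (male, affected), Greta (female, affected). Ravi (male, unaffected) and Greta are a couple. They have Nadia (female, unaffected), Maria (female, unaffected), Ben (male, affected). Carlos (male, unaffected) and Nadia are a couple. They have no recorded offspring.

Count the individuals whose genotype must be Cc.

3

Obligate heterozygotes: Ravi is unaffected so carries C and passed c to Ben (cc), so Ravi is Cc; Nadia is unaffected so carries C and received c from Greta (cc), so Nadia is Cc; Maria is unaffected so carries C and received c from Greta (cc), so Maria is Cc.
Every other individual is either homozygous by phenotype or has at least one consistent homozygous assignment, so the count is 3.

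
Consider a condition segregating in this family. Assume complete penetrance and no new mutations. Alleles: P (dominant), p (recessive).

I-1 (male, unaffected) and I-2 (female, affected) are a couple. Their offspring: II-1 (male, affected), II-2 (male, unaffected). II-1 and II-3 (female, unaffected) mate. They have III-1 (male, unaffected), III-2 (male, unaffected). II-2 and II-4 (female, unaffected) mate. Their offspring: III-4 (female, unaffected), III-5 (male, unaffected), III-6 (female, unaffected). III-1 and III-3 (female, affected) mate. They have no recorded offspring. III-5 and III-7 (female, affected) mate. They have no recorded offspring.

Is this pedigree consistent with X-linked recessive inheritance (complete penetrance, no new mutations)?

Under X-linked recessive, II-2 (unaffected, male) cannot arise from I-1 (unaffected) × I-2 (affected).

No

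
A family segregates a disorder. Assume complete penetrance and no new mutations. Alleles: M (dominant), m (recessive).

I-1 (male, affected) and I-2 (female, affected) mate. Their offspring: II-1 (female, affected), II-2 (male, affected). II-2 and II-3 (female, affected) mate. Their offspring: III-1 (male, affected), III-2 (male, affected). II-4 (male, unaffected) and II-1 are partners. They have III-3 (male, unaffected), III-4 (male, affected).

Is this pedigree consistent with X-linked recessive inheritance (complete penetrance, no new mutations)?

Under X-linked recessive, III-3 (unaffected, male) cannot arise from II-4 (unaffected) × II-1 (affected).

No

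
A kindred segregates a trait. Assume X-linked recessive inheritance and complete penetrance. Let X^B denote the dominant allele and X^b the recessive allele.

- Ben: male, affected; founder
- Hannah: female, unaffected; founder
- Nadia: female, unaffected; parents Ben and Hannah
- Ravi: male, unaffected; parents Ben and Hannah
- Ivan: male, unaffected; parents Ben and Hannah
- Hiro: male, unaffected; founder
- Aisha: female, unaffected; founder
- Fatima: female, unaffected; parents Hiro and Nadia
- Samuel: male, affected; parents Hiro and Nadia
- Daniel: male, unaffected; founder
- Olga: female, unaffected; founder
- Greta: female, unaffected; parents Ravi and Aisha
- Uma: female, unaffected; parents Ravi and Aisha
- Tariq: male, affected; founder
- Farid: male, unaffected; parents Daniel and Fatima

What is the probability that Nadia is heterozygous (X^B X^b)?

Nadia is unaffected so carries B and received b from Ben (X^b Y), so Nadia is X^B X^b, giving P(X^B X^b) = 1.

1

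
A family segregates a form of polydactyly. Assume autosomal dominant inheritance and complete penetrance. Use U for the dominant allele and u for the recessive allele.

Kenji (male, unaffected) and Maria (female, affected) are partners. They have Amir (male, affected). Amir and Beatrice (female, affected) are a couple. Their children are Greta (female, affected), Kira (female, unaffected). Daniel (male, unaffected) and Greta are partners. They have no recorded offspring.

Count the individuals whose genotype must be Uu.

Obligate heterozygotes: Amir is affected so carries U and received u from Kenji (uu), so Amir is Uu; Beatrice is affected so carries U and passed u to Kira (uu), so Beatrice is Uu.
Every other individual is either homozygous by phenotype or has at least one consistent homozygous assignment, so the count is 2.

2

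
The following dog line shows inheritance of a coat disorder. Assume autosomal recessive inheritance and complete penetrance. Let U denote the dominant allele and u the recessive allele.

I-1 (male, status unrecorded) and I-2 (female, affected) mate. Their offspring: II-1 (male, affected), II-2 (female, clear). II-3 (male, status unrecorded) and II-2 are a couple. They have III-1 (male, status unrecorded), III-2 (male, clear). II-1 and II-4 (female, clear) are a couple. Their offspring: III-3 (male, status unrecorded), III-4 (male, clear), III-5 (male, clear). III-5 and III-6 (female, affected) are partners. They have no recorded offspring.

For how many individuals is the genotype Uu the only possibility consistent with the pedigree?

Obligate heterozygotes: I-1 passed U to II-2 (Uu, whose u came from I-2) and passed u to II-1 (uu), so I-1 is Uu; II-2 is clear so carries U and received u from I-2 (uu), so II-2 is Uu; III-4 is clear so carries U and received u from II-1 (uu), so III-4 is Uu; III-5 is clear so carries U and received u from II-1 (uu), so III-5 is Uu.
Every other individual is either homozygous by phenotype or has at least one consistent homozygous assignment, so the count is 4.

4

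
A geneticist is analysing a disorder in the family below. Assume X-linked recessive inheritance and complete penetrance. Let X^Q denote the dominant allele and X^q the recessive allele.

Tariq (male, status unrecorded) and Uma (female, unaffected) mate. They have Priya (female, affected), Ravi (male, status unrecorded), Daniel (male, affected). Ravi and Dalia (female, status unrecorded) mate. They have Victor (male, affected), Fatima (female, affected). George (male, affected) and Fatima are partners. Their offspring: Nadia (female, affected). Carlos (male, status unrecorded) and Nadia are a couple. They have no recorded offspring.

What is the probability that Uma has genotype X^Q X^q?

Uma is unaffected so carries Q and passed q to Priya (X^q X^q), so Uma is X^Q X^q, giving P(X^Q X^q) = 1.

1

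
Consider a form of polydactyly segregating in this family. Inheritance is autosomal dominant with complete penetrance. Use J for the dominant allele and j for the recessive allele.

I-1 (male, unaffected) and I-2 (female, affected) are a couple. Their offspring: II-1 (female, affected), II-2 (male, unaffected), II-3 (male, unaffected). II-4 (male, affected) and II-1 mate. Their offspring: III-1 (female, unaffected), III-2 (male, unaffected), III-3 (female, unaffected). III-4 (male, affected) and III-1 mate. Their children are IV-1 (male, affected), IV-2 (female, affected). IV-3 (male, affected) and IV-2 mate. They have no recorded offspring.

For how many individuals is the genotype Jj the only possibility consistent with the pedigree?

5

Obligate heterozygotes: I-2 is affected so carries J and passed j to II-2 (jj), so I-2 is Jj; II-1 is affected so carries J and received j from I-1 (jj), so II-1 is Jj; II-4 is affected so carries J and passed j to III-1 (jj), so II-4 is Jj; IV-1 is affected so carries J and received j from III-1 (jj), so IV-1 is Jj; IV-2 is affected so carries J and received j from III-1 (jj), so IV-2 is Jj.
Every other individual is either homozygous by phenotype or has at least one consistent homozygous assignment, so the count is 5.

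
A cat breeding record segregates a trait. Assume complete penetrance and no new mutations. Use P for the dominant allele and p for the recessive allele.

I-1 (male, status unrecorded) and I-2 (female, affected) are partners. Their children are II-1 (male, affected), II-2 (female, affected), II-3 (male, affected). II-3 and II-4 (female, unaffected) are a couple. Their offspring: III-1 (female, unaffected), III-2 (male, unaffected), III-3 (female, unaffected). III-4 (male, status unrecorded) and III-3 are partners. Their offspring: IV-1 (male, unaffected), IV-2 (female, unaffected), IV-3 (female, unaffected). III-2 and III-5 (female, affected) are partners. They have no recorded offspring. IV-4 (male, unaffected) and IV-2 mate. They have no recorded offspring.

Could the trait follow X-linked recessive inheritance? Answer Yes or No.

Yes

A consistent assignment under X-linked recessive exists: I-1 X^p Y, I-2 X^p X^p, II-1 X^p Y, II-2 X^p X^p, II-3 X^p Y, II-4 X^P X^P, III-1 X^P X^p, III-2 X^P Y, III-3 X^P X^p, III-4 X^P Y, III-5 X^p X^p, IV-1 X^P Y, IV-2 X^P X^P, IV-3 X^P X^P, IV-4 X^P Y.
In this assignment every recorded phenotype matches its genotype and every non-founder's genotype is obtainable from its parents' genotypes, so the pedigree is consistent.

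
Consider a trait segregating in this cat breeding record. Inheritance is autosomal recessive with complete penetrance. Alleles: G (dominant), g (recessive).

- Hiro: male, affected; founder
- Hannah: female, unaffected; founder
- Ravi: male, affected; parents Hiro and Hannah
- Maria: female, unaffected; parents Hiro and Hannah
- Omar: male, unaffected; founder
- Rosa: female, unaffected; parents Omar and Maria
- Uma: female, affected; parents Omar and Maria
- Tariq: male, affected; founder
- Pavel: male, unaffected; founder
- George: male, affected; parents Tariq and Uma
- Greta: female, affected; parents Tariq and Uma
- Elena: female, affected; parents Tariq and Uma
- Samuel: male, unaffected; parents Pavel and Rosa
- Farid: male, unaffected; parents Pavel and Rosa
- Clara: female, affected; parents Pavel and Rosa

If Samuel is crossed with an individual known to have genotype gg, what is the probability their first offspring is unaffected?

Pavel is unaffected so carries G and passed g to Clara (gg), so Pavel is Gg.
Rosa is unaffected so carries G and passed g to Clara (gg), so Rosa is Gg.
Samuel is an unaffected offspring of Pavel (Gg) × Rosa (Gg), whose cross gives 1/4 GG : 1/2 Gg : 1/4 gg; conditioning on being unaffected, Samuel is GG with probability 1/3, Gg with probability 2/3.
Summing over parental genotype combinations, P(offspring is unaffected) = 1/3·1 + 2/3·1/2 = 2/3.

2/3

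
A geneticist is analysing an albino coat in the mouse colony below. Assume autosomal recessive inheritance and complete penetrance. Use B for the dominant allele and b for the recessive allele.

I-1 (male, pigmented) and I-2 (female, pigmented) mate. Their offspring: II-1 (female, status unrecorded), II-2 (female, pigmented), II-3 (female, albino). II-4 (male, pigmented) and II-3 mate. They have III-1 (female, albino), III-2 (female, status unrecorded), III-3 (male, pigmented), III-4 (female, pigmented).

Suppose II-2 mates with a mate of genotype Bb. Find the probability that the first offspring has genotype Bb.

1/2

I-1 is pigmented so carries B and passed b to II-3 (bb), so I-1 is Bb.
I-2 is pigmented so carries B and passed b to II-3 (bb), so I-2 is Bb.
II-2 is a pigmented offspring of I-1 (Bb) × I-2 (Bb), whose cross gives 1/4 BB : 1/2 Bb : 1/4 bb; conditioning on being pigmented, II-2 is BB with probability 1/3, Bb with probability 2/3.
Summing over parental genotype combinations, P(offspring has genotype Bb) = 1/3·1/2 + 2/3·1/2 = 1/2.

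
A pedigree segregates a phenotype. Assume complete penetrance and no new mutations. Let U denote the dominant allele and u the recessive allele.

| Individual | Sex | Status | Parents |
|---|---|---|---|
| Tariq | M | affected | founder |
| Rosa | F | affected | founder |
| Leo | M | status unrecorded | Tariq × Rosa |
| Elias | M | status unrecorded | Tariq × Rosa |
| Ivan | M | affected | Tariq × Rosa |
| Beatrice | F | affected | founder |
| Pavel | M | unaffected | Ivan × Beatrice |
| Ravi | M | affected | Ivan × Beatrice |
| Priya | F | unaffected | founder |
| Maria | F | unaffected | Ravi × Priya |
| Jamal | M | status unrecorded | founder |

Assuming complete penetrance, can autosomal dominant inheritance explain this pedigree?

A consistent assignment under autosomal dominant exists: Tariq UU, Rosa Uu, Leo UU, Elias UU, Ivan Uu, Beatrice Uu, Pavel uu, Ravi Uu, Priya uu, Maria uu, Jamal UU.
In this assignment every recorded phenotype matches its genotype and every non-founder's genotype is obtainable from its parents' genotypes, so the pedigree is consistent.

Yes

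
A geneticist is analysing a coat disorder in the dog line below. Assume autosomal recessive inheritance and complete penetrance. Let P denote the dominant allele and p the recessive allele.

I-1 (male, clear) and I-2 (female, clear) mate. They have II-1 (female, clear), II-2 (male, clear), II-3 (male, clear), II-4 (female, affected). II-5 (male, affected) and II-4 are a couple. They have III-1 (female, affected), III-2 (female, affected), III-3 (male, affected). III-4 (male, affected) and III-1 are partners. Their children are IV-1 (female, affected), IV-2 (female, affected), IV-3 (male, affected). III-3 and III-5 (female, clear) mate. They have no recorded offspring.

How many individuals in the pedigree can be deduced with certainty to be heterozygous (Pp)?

2

Obligate heterozygotes: I-1 is clear so carries P and passed p to II-4 (pp), so I-1 is Pp; I-2 is clear so carries P and passed p to II-4 (pp), so I-2 is Pp.
Every other individual is either homozygous by phenotype or has at least one consistent homozygous assignment, so the count is 2.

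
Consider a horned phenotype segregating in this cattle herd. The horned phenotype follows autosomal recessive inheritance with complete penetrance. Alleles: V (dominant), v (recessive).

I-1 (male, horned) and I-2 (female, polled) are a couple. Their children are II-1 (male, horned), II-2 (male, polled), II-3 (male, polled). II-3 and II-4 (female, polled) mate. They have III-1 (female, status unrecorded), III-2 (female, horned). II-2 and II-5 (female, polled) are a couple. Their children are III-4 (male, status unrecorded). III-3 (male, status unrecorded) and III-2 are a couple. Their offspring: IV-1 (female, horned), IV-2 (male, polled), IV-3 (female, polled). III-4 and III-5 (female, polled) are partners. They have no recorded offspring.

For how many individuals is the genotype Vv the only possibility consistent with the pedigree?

7

Obligate heterozygotes: I-2 is polled so carries V and passed v to II-1 (vv), so I-2 is Vv; II-2 is polled so carries V and received v from I-1 (vv), so II-2 is Vv; II-3 is polled so carries V and received v from I-1 (vv), so II-3 is Vv; II-4 is polled so carries V and passed v to III-2 (vv), so II-4 is Vv; III-3 passed V to IV-2 (Vv, whose v came from III-2) and passed v to IV-1 (vv), so III-3 is Vv; IV-2 is polled so carries V and received v from III-2 (vv), so IV-2 is Vv; IV-3 is polled so carries V and received v from III-2 (vv), so IV-3 is Vv.
Every other individual is either homozygous by phenotype or has at least one consistent homozygous assignment, so the count is 7.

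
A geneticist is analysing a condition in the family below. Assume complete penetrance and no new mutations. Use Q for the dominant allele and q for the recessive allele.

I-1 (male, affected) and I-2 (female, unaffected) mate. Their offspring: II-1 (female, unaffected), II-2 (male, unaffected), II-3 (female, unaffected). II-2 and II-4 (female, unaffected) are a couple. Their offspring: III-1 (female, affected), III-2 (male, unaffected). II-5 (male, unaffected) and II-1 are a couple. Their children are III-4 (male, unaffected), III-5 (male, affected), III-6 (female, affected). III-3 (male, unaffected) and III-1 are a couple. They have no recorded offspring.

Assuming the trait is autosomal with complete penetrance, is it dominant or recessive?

II-2 and II-4 are both unaffected yet have an affected child III-1. Under dominance, an affected child requires at least one affected parent, so the trait cannot be dominant.

recessive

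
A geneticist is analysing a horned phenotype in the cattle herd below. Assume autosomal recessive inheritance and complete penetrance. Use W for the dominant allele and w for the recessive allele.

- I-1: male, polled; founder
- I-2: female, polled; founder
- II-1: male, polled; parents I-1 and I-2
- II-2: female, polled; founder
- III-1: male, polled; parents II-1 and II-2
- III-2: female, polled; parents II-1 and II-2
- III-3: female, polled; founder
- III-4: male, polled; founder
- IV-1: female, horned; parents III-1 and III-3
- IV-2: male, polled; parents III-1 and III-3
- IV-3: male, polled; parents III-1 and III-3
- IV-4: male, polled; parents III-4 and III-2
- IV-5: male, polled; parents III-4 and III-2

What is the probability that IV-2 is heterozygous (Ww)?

III-1 is polled so carries W and passed w to IV-1 (ww), so III-1 is Ww.
III-3 is polled so carries W and passed w to IV-1 (ww), so III-3 is Ww.
Their cross gives offspring ratios 1/4 WW : 1/2 Ww : 1/4 ww. Conditioning on IV-2 being polled, P(Ww) = 1/2 / 3/4 = 2/3.

2/3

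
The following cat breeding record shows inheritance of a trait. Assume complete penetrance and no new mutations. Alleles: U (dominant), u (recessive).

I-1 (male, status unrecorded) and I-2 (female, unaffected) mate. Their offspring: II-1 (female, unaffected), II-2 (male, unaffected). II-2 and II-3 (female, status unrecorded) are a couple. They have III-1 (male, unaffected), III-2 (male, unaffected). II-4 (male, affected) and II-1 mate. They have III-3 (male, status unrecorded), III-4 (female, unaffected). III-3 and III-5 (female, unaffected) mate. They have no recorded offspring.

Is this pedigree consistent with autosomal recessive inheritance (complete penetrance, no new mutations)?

Yes

A consistent assignment under autosomal recessive exists: I-1 UU, I-2 UU, II-1 UU, II-2 UU, II-3 UU, II-4 uu, III-1 UU, III-2 UU, III-3 Uu, III-4 Uu, III-5 UU.
In this assignment every recorded phenotype matches its genotype and every non-founder's genotype is obtainable from its parents' genotypes, so the pedigree is consistent.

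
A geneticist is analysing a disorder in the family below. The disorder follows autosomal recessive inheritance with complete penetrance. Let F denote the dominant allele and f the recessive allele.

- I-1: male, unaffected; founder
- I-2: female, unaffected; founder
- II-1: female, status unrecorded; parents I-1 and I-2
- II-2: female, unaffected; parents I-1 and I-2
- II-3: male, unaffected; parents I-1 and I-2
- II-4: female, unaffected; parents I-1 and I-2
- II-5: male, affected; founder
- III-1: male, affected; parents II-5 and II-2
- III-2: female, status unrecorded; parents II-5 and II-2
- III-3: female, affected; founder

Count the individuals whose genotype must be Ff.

1

Obligate heterozygotes: II-2 is unaffected so carries F and passed f to III-1 (ff), so II-2 is Ff.
Every other individual is either homozygous by phenotype or has at least one consistent homozygous assignment, so the count is 1.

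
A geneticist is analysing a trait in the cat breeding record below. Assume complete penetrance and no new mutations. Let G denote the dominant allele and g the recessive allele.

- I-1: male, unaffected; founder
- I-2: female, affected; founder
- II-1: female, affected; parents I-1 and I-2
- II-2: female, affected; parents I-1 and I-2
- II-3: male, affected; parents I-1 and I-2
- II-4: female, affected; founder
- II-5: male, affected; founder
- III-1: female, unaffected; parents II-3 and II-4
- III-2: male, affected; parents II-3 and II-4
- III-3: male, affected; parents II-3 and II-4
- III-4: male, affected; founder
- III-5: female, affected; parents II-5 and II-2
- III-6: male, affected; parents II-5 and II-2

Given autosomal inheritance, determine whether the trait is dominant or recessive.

II-3 and II-4 are both affected yet have an unaffected child III-1. Under a recessive model two affected parents are homozygous and every child would be affected, so the trait cannot be recessive.

dominant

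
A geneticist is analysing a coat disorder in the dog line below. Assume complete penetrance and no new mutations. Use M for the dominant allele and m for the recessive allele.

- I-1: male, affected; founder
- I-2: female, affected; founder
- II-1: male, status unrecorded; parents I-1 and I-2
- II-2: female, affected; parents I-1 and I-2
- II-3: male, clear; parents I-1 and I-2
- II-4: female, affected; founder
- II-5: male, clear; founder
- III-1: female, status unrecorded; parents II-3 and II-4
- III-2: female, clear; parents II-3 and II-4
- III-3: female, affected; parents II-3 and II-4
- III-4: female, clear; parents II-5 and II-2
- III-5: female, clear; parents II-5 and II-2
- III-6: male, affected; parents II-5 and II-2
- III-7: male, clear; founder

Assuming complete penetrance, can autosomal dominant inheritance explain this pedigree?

Yes

A consistent assignment under autosomal dominant exists: I-1 Mm, I-2 Mm, II-1 MM, II-2 Mm, II-3 mm, II-4 Mm, II-5 mm, III-1 Mm, III-2 mm, III-3 Mm, III-4 mm, III-5 mm, III-6 Mm, III-7 mm.
In this assignment every recorded phenotype matches its genotype and every non-founder's genotype is obtainable from its parents' genotypes, so the pedigree is consistent.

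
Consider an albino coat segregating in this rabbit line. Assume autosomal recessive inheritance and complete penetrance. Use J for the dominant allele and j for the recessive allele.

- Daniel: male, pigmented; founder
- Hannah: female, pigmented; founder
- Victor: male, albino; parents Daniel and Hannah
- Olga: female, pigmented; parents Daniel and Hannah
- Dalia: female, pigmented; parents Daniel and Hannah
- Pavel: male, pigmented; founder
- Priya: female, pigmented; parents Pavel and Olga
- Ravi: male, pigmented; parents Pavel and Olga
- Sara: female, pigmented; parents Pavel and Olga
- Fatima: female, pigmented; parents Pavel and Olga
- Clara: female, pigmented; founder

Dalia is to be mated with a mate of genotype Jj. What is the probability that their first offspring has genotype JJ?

Daniel is pigmented so carries J and passed j to Victor (jj), so Daniel is Jj.
Hannah is pigmented so carries J and passed j to Victor (jj), so Hannah is Jj.
Dalia is a pigmented offspring of Daniel (Jj) × Hannah (Jj), whose cross gives 1/4 JJ : 1/2 Jj : 1/4 jj; conditioning on being pigmented, Dalia is JJ with probability 1/3, Jj with probability 2/3.
Summing over parental genotype combinations, P(offspring has genotype JJ) = 1/3·1/2 + 2/3·1/4 = 1/3.

1/3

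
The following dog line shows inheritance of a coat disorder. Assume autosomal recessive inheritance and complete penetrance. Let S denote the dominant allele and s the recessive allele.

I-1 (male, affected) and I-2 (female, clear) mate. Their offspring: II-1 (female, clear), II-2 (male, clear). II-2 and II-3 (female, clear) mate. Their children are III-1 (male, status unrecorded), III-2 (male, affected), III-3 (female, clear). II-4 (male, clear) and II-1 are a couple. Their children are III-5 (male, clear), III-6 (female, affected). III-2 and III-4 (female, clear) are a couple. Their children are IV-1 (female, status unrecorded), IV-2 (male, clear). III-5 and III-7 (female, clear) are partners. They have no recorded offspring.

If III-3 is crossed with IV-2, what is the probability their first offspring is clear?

II-2 is clear so carries S and received s from I-1 (ss), so II-2 is Ss.
II-3 is clear so carries S and passed s to III-2 (ss), so II-3 is Ss.
III-3 is a clear offspring of II-2 (Ss) × II-3 (Ss), whose cross gives 1/4 SS : 1/2 Ss : 1/4 ss; conditioning on being clear, III-3 is SS with probability 1/3, Ss with probability 2/3.
IV-2 is clear so carries S and received s from III-2 (ss), so IV-2 is Ss.
Summing over parental genotype combinations, P(offspring is clear) = 1/3·1 + 2/3·3/4 = 5/6.

5/6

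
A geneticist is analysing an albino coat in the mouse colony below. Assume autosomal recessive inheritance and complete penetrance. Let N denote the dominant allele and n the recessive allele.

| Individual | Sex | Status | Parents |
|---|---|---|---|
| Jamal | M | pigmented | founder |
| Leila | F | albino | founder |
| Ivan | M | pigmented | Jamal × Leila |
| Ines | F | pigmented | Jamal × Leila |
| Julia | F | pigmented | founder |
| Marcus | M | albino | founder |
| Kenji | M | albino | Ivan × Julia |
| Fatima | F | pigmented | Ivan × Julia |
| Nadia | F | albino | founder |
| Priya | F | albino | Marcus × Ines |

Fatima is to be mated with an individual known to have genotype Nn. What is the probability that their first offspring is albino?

1/6

Ivan is pigmented so carries N and received n from Leila (nn), so Ivan is Nn.
Julia is pigmented so carries N and passed n to Kenji (nn), so Julia is Nn.
Fatima is a pigmented offspring of Ivan (Nn) × Julia (Nn), whose cross gives 1/4 NN : 1/2 Nn : 1/4 nn; conditioning on being pigmented, Fatima is NN with probability 1/3, Nn with probability 2/3.
Summing over parental genotype combinations, P(offspring is albino) = 2/3·1/4 = 1/6.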